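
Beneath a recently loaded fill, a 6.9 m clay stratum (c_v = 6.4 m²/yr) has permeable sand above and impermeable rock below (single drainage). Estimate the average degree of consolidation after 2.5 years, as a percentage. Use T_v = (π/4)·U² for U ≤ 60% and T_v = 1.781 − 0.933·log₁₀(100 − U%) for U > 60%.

U ≈ 64.6 %

Drainage path length: H_d = H = 6.9 m (single drainage).
T_v = c_v·t/H_d² = 6.4×2.5/6.9² = 0.33606.
T_v = 0.33606 corresponds to the U > 60% branch:
U = 1 − 10^((1.781 − T_v)/0.933)/100 = 0.6462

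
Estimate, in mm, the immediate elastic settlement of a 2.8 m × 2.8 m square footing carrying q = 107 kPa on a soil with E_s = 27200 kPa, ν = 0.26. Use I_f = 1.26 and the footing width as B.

Immediate (elastic) settlement: S_e = q·B·(1−ν²)/E_s · I_f.
S_e = 107 × 2.8 × (1 − 0.26²) / 27200 × 1.26
    = 107 × 2.8 × 0.9324 / 27200 × 1.26
    = 0.01294 m = 12.94 mm

S_e ≈ 12.9 mm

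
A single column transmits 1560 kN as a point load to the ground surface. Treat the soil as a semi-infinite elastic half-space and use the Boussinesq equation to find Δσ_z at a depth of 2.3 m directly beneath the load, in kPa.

Boussinesq vertical stress below a point load on an elastic half-space:
Δσ_z = 3P/(2πz²) · [1 + (r/z)²]^(−5/2)
r/z = 0/2.3 = 0; [1+(r/z)²]^(−5/2) = 1.
Δσ_z = 3×1560/(2π×2.3²) × 1 = 140.8 × 1 = 140.8 kPa

Δσ_z ≈ 141 kPa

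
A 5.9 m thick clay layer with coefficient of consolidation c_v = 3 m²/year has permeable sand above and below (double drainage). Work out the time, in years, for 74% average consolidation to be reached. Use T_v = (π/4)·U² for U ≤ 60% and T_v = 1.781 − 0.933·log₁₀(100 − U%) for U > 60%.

Drainage path length: H_d = H/2 = 2.95 m (double drainage).
U > 60%: T_v = 1.781 − 0.933·log₁₀(100 − 74) = 0.46083.
t = T_v·H_d²/c_v = 0.46083×2.95²/3 = 1.337 years.

t ≈ 1.34 years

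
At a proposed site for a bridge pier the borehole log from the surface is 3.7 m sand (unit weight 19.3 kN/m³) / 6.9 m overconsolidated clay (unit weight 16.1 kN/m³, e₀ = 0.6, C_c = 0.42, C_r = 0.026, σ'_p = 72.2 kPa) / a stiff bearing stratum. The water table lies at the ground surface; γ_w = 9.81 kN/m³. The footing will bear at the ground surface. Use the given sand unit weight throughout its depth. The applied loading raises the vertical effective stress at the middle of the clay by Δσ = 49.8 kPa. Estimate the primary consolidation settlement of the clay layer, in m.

S_c ≈ 0.318 m

Mid-depth of clay below the ground surface: z = 3.7 + 6.9/2 = 7.15 m.
Total vertical stress at mid-clay: σ_v = 19.3×3.7 + 16.1×3.45 = 126.96 kPa.
Pore pressure: u = 9.81×(7.15 − 0) = 70.142 kPa.
Initial effective stress: σ'_0 = σ_v − u = 126.96 − 70.142 = 56.818 kPa.
Final effective stress: σ'_f = 56.818 + 49.8 = 106.62 kPa.
σ'_f = 106.62 > σ'_p = 72.2 kPa, so the stress path crosses the preconsolidation pressure — recompression up to σ'_p, then virgin compression beyond:
S_c = H/(1+e₀)·[C_r·log₁₀(σ'_p/σ'_0) + C_c·log₁₀(σ'_f/σ'_p)]
    = 6.9/1.6 × [0.026×log₁₀(72.2/56.818) + 0.42×log₁₀(106.62/72.2)]
    = 4.3125 × [0.0027053 + 0.071107] = 0.3183 m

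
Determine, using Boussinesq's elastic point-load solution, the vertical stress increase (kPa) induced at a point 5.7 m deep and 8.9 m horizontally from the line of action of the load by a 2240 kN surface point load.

Δσ_z ≈ 1.5 kPa

Boussinesq vertical stress below a point load on an elastic half-space:
Δσ_z = 3P/(2πz²) · [1 + (r/z)²]^(−5/2)
r/z = 8.9/5.7 = 1.5614; [1+(r/z)²]^(−5/2) = 0.045629.
Δσ_z = 3×2240/(2π×5.7²) × 0.045629 = 32.918 × 0.045629 = 1.502 kPa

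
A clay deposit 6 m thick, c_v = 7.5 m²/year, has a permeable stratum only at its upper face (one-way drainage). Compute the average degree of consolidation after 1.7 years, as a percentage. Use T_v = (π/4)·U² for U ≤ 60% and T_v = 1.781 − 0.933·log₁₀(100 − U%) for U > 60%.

Drainage path length: H_d = H = 6 m (single drainage).
T_v = c_v·t/H_d² = 7.5×1.7/6² = 0.35417.
T_v = 0.35417 corresponds to the U > 60% branch:
U = 1 − 10^((1.781 − T_v)/0.933)/100 = 0.6617

U ≈ 66.2 %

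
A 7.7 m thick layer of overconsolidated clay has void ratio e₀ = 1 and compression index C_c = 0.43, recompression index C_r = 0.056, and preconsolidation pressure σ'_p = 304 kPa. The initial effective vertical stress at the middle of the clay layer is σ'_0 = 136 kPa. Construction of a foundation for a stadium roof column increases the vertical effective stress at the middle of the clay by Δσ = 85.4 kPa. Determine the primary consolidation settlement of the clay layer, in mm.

S_c ≈ 45.6 mm

Final effective stress: σ'_f = 136 + 85.4 = 221.4 kPa.
σ'_f = 221.4 ≤ σ'_p = 304 kPa, so the clay remains overconsolidated and only the recompression index applies:
S_c = C_r·H/(1+e₀)·log₁₀(σ'_f/σ'_0) = 0.056×7.7/2×log₁₀(221.4/136)
    = 0.2156 × 0.21164 = 0.04563 m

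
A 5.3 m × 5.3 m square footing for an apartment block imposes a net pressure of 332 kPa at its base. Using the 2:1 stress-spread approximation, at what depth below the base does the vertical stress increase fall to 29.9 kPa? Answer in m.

2:1 spreading — at depth z the loaded area has grown by z in each plan dimension:
qB²/(B+z)² = Δσ_z ⇒ z = B(√(q/Δσ_z) − 1) = 5.3×(√(332/29.9) − 1) = 12.36 m

z ≈ 12.4 m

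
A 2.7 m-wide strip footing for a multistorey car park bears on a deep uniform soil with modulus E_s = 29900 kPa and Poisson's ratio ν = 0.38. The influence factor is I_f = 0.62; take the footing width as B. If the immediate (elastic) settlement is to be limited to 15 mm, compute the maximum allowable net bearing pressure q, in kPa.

q ≈ 313 kPa

S_e = q·B·(1−ν²)/E_s · I_f  ⇒  q = S_e·E_s / (B·(1−ν²)·I_f).
q = 0.015 × 29900 / (2.7 × 0.8556 × 0.62) = 313.1 kPa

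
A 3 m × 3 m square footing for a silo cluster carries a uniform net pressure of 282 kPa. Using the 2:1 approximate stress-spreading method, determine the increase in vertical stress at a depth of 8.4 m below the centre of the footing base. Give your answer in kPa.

By the 2:1 method the load spreads at 1 horizontal : 2 vertical, so at depth z the loaded area has grown by z in each plan dimension:
Δσ = qBL/((B+z)(L+z)) = 282×3×3/((3+8.4)(3+8.4)) = 19.529 kPa

Δσ_z ≈ 19.5 kPa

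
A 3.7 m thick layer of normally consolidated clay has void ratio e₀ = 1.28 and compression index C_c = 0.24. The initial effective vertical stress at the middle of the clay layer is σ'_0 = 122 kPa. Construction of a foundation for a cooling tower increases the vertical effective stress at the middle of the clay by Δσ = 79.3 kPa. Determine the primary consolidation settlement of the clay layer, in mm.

S_c ≈ 84.7 mm

Final effective stress: σ'_f = σ'_0 + Δσ = 122 + 79.3 = 201.3 kPa.
Normally consolidated clay, so the full stress increment lies on the virgin compression line:
S_c = C_c·H/(1+e₀)·log₁₀(σ'_f/σ'_0) = 0.24×3.7/(1+1.28)×log₁₀(201.3/122)
    = 0.38947 × 0.21748 = 0.0847 m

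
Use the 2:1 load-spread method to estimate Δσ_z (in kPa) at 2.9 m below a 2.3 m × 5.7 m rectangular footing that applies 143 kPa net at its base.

Δσ_z ≈ 41.9 kPa

By the 2:1 method the load spreads at 1 horizontal : 2 vertical, so at depth z the loaded area has grown by z in each plan dimension:
Δσ = qBL/((B+z)(L+z)) = 143×2.3×5.7/((2.3+2.9)(5.7+2.9)) = 41.922 kPa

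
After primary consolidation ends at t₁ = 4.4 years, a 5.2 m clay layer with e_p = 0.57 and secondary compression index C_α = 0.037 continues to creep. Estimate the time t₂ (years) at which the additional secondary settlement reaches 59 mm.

S_s = C_α·H/(1+e_p)·log₁₀(t₂/t₁) ⇒ log₁₀(t₂/t₁) = S_s·(1+e_p)/(C_α·H).
log₁₀(t₂/t₁) = 0.059 × (1+0.57) / (0.037×5.2) = 0.4814
t₂ = t₁ × 10^0.4814 = 4.4 × 3.03 = 13.33 years

t₂ ≈ 13.3 years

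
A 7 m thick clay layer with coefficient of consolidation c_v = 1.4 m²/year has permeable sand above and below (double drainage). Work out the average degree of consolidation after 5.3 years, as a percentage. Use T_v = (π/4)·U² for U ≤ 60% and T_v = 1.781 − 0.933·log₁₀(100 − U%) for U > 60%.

U ≈ 81.8 %

Drainage path length: H_d = H/2 = 3.5 m (double drainage).
T_v = c_v·t/H_d² = 1.4×5.3/3.5² = 0.60571.
T_v = 0.60571 corresponds to the U > 60% branch:
U = 1 − 10^((1.781 − T_v)/0.933)/100 = 0.8182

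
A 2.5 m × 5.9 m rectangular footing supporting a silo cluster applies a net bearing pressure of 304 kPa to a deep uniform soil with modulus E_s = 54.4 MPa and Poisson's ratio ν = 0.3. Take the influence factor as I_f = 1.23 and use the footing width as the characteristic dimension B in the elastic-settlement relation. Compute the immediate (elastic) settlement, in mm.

Immediate (elastic) settlement: S_e = q·B·(1−ν²)/E_s · I_f.
E_s = 54.4 MPa = 54400 kPa.
S_e = 304 × 2.5 × (1 − 0.3²) / 54400 × 1.23
    = 304 × 2.5 × 0.91 / 54400 × 1.23
    = 0.01564 m = 15.64 mm

S_e ≈ 15.6 mm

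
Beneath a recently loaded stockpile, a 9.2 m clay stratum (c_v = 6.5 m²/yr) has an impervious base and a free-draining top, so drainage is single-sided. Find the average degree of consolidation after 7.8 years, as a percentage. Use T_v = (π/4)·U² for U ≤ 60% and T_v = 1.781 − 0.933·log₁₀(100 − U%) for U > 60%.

U ≈ 81.5 %

Drainage path length: H_d = H = 9.2 m (single drainage).
T_v = c_v·t/H_d² = 6.5×7.8/9.2² = 0.59901.
T_v = 0.59901 corresponds to the U > 60% branch:
U = 1 − 10^((1.781 − T_v)/0.933)/100 = 0.8151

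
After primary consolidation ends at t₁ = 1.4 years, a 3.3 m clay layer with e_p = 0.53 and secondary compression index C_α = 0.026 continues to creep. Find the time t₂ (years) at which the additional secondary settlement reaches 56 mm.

S_s = C_α·H/(1+e_p)·log₁₀(t₂/t₁) ⇒ log₁₀(t₂/t₁) = S_s·(1+e_p)/(C_α·H).
log₁₀(t₂/t₁) = 0.056 × (1+0.53) / (0.026×3.3) = 0.9986
t₂ = t₁ × 10^0.9986 = 1.4 × 9.968 = 13.95 years

t₂ ≈ 14 years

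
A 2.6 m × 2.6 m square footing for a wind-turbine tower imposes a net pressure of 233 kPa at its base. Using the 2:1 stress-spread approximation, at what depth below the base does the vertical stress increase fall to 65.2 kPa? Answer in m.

z ≈ 2.32 m

2:1 spreading — at depth z the loaded area has grown by z in each plan dimension:
qB²/(B+z)² = Δσ_z ⇒ z = B(√(q/Δσ_z) − 1) = 2.6×(√(233/65.2) − 1) = 2.315 m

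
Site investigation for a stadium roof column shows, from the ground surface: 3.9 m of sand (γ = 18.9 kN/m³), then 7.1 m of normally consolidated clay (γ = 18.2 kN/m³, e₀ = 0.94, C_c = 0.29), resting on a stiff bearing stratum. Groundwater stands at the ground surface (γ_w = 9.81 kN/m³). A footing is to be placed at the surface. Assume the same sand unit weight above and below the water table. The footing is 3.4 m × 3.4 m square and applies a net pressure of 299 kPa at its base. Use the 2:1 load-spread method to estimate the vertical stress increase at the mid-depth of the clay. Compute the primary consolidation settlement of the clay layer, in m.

S_c ≈ 0.171 m

Mid-depth of clay below the ground surface: z = 3.9 + 7.1/2 = 7.45 m.
Total vertical stress at mid-clay: σ_v = 18.9×3.9 + 18.2×3.55 = 138.32 kPa.
Pore pressure: u = 9.81×(7.45 − 0) = 73.085 kPa.
Initial effective stress: σ'_0 = σ_v − u = 138.32 − 73.085 = 65.235 kPa.
Stress increase at mid-clay by the 2:1 spreading method:
Δσ = qBL/((B+z)(L+z)) = 299×3.4×3.4/((3.4+7.45)(3.4+7.45)) = 29.361 kPa
Final effective stress: σ'_f = σ'_0 + Δσ = 65.235 + 29.361 = 94.596 kPa.
Normally consolidated clay, so the full stress increment lies on the virgin compression line:
S_c = C_c·H/(1+e₀)·log₁₀(σ'_f/σ'_0) = 0.29×7.1/(1+0.94)×log₁₀(94.596/65.235)
    = 1.0613 × 0.16139 = 0.1713 m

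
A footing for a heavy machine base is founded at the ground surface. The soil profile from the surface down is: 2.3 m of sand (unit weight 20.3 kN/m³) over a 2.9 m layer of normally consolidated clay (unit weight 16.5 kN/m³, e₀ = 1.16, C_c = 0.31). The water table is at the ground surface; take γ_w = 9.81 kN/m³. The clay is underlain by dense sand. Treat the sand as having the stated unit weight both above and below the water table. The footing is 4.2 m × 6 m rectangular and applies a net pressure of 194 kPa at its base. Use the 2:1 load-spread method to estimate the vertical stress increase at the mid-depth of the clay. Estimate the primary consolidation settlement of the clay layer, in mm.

Mid-depth of clay below the ground surface: z = 2.3 + 2.9/2 = 3.75 m.
Total vertical stress at mid-clay: σ_v = 20.3×2.3 + 16.5×1.45 = 70.615 kPa.
Pore pressure: u = 9.81×(3.75 − 0) = 36.788 kPa.
Initial effective stress: σ'_0 = σ_v − u = 70.615 − 36.788 = 33.827 kPa.
Stress increase at mid-clay by the 2:1 spreading method:
Δσ = qBL/((B+z)(L+z)) = 194×4.2×6/((4.2+3.75)(6+3.75)) = 63.071 kPa
Final effective stress: σ'_f = σ'_0 + Δσ = 33.827 + 63.071 = 96.898 kPa.
Normally consolidated clay, so the full stress increment lies on the virgin compression line:
S_c = C_c·H/(1+e₀)·log₁₀(σ'_f/σ'_0) = 0.31×2.9/(1+1.16)×log₁₀(96.898/33.827)
    = 0.4162 × 0.45705 = 0.1902 m

S_c ≈ 190 mm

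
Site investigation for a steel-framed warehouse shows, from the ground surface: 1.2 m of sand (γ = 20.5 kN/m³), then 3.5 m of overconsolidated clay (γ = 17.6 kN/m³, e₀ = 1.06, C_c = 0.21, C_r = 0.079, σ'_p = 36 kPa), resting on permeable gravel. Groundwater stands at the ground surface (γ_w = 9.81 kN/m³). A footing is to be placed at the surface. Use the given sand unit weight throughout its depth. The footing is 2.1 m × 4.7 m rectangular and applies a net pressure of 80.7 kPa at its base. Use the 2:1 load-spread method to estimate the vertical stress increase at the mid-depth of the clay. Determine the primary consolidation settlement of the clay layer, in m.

Mid-depth of clay below the ground surface: z = 1.2 + 3.5/2 = 2.95 m.
Total vertical stress at mid-clay: σ_v = 20.5×1.2 + 17.6×1.75 = 55.4 kPa.
Pore pressure: u = 9.81×(2.95 − 0) = 28.94 kPa.
Initial effective stress: σ'_0 = σ_v − u = 55.4 − 28.94 = 26.46 kPa.
Stress increase at mid-clay by the 2:1 spreading method:
Δσ = qBL/((B+z)(L+z)) = 80.7×2.1×4.7/((2.1+2.95)(4.7+2.95)) = 20.618 kPa
Final effective stress: σ'_f = 26.46 + 20.618 = 47.078 kPa.
σ'_f = 47.078 > σ'_p = 36 kPa, so the stress path crosses the preconsolidation pressure — recompression up to σ'_p, then virgin compression beyond:
S_c = H/(1+e₀)·[C_r·log₁₀(σ'_p/σ'_0) + C_c·log₁₀(σ'_f/σ'_p)]
    = 3.5/2.06 × [0.079×log₁₀(36/26.46) + 0.21×log₁₀(47.078/36)]
    = 1.699 × [0.010563 + 0.024468] = 0.05952 m

S_c ≈ 0.0595 m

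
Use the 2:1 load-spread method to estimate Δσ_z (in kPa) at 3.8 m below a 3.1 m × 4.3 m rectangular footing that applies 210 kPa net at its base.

Δσ_z ≈ 50.1 kPa

By the 2:1 method the load spreads at 1 horizontal : 2 vertical, so at depth z the loaded area has grown by z in each plan dimension:
Δσ = qBL/((B+z)(L+z)) = 210×3.1×4.3/((3.1+3.8)(4.3+3.8)) = 50.086 kPa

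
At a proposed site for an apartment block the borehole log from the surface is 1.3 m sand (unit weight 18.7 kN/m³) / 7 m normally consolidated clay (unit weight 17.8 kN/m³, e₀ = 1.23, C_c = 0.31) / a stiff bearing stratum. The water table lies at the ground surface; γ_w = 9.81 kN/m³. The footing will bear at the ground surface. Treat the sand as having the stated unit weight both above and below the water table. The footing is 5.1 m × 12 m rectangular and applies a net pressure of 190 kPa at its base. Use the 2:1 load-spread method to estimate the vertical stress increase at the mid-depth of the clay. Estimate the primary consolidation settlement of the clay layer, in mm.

S_c ≈ 430 mm

Mid-depth of clay below the ground surface: z = 1.3 + 7/2 = 4.8 m.
Total vertical stress at mid-clay: σ_v = 18.7×1.3 + 17.8×3.5 = 86.61 kPa.
Pore pressure: u = 9.81×(4.8 − 0) = 47.088 kPa.
Initial effective stress: σ'_0 = σ_v − u = 86.61 − 47.088 = 39.522 kPa.
Stress increase at mid-clay by the 2:1 spreading method:
Δσ = qBL/((B+z)(L+z)) = 190×5.1×12/((5.1+4.8)(12+4.8)) = 69.913 kPa
Final effective stress: σ'_f = σ'_0 + Δσ = 39.522 + 69.913 = 109.44 kPa.
Normally consolidated clay, so the full stress increment lies on the virgin compression line:
S_c = C_c·H/(1+e₀)·log₁₀(σ'_f/σ'_0) = 0.31×7/(1+1.23)×log₁₀(109.44/39.522)
    = 0.97309 × 0.44234 = 0.4304 m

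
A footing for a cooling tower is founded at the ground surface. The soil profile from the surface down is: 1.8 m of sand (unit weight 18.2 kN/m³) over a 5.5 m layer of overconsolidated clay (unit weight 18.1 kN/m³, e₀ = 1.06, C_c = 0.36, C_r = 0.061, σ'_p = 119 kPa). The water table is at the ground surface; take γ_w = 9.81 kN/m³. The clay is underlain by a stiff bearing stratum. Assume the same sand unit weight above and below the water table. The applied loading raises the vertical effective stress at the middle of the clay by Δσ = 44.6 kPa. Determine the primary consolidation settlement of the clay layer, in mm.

S_c ≈ 55 mm

Mid-depth of clay below the ground surface: z = 1.8 + 5.5/2 = 4.55 m.
Total vertical stress at mid-clay: σ_v = 18.2×1.8 + 18.1×2.75 = 82.535 kPa.
Pore pressure: u = 9.81×(4.55 − 0) = 44.636 kPa.
Initial effective stress: σ'_0 = σ_v − u = 82.535 − 44.636 = 37.899 kPa.
Final effective stress: σ'_f = 37.899 + 44.6 = 82.499 kPa.
σ'_f = 82.499 ≤ σ'_p = 119 kPa, so the clay remains overconsolidated and only the recompression index applies:
S_c = C_r·H/(1+e₀)·log₁₀(σ'_f/σ'_0) = 0.061×5.5/2.06×log₁₀(82.499/37.899)
    = 0.16286 × 0.33782 = 0.05502 m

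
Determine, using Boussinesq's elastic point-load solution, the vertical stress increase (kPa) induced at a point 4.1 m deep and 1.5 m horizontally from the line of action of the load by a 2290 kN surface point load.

Δσ_z ≈ 47.5 kPa

Boussinesq vertical stress below a point load on an elastic half-space:
Δσ_z = 3P/(2πz²) · [1 + (r/z)²]^(−5/2)
r/z = 1.5/4.1 = 0.36585; [1+(r/z)²]^(−5/2) = 0.73049.
Δσ_z = 3×2290/(2π×4.1²) × 0.73049 = 65.044 × 0.73049 = 47.51 kPa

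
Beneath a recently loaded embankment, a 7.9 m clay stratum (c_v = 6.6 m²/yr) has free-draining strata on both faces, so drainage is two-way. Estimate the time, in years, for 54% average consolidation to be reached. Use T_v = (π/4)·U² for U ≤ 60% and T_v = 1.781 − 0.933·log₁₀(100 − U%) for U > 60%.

t ≈ 0.541 years

Drainage path length: H_d = H/2 = 3.95 m (double drainage).
U ≤ 60%: T_v = (π/4)·U² = (π/4)×0.54² = 0.22902.
t = T_v·H_d²/c_v = 0.22902×3.95²/6.6 = 0.5414 years.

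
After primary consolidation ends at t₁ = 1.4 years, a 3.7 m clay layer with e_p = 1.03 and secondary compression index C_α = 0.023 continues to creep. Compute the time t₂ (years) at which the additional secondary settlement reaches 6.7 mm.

t₂ ≈ 2.02 years

S_s = C_α·H/(1+e_p)·log₁₀(t₂/t₁) ⇒ log₁₀(t₂/t₁) = S_s·(1+e_p)/(C_α·H).
log₁₀(t₂/t₁) = 0.0067 × (1+1.03) / (0.023×3.7) = 0.1598
t₂ = t₁ × 10^0.1598 = 1.4 × 1.445 = 2.023 years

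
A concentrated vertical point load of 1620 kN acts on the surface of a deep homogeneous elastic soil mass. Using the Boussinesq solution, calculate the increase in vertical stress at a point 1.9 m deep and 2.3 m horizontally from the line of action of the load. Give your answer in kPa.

Δσ_z ≈ 22.5 kPa

Boussinesq vertical stress below a point load on an elastic half-space:
Δσ_z = 3P/(2πz²) · [1 + (r/z)²]^(−5/2)
r/z = 2.3/1.9 = 1.2105; [1+(r/z)²]^(−5/2) = 0.10478.
Δσ_z = 3×1620/(2π×1.9²) × 0.10478 = 214.26 × 0.10478 = 22.45 kPa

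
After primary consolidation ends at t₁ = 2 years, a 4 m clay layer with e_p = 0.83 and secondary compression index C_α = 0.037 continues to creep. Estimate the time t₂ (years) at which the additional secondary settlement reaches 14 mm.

S_s = C_α·H/(1+e_p)·log₁₀(t₂/t₁) ⇒ log₁₀(t₂/t₁) = S_s·(1+e_p)/(C_α·H).
log₁₀(t₂/t₁) = 0.014 × (1+0.83) / (0.037×4) = 0.1731
t₂ = t₁ × 10^0.1731 = 2 × 1.49 = 2.979 years

t₂ ≈ 2.98 years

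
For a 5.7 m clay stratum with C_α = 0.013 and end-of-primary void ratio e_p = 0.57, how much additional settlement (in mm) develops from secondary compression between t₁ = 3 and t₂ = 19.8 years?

Secondary compression: S_s = C_α·H/(1+e_p)·log₁₀(t₂/t₁)
S_s = 0.013×5.7/(1+0.57)×log₁₀(19.8/3)
    = 0.0472 × 0.8195 = 0.03868 m

S_s ≈ 38.7 mm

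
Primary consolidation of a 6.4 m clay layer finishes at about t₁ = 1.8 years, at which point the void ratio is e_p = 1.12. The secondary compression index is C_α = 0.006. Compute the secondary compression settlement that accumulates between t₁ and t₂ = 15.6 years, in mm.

Secondary compression: S_s = C_α·H/(1+e_p)·log₁₀(t₂/t₁)
S_s = 0.006×6.4/(1+1.12)×log₁₀(15.6/1.8)
    = 0.01811 × 0.9379 = 0.01699 m

S_s ≈ 17 mm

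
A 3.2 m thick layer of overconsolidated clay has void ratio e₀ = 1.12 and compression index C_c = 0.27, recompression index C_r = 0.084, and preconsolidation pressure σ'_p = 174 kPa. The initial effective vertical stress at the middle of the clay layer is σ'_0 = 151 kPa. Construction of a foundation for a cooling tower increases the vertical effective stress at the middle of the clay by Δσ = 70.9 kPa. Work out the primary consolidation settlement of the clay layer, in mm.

S_c ≈ 50.8 mm

Final effective stress: σ'_f = 151 + 70.9 = 221.9 kPa.
σ'_f = 221.9 > σ'_p = 174 kPa, so the stress path crosses the preconsolidation pressure — recompression up to σ'_p, then virgin compression beyond:
S_c = H/(1+e₀)·[C_r·log₁₀(σ'_p/σ'_0) + C_c·log₁₀(σ'_f/σ'_p)]
    = 3.2/2.12 × [0.084×log₁₀(174/151) + 0.27×log₁₀(221.9/174)]
    = 1.5094 × [0.0051721 + 0.028514] = 0.05085 m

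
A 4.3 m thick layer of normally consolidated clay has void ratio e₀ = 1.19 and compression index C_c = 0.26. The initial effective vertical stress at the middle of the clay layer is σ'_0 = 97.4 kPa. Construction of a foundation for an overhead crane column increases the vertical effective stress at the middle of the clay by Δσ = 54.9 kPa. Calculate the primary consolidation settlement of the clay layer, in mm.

Final effective stress: σ'_f = σ'_0 + Δσ = 97.4 + 54.9 = 152.3 kPa.
Normally consolidated clay, so the full stress increment lies on the virgin compression line:
S_c = C_c·H/(1+e₀)·log₁₀(σ'_f/σ'_0) = 0.26×4.3/(1+1.19)×log₁₀(152.3/97.4)
    = 0.5105 × 0.19414 = 0.09911 m

S_c ≈ 99.1 mm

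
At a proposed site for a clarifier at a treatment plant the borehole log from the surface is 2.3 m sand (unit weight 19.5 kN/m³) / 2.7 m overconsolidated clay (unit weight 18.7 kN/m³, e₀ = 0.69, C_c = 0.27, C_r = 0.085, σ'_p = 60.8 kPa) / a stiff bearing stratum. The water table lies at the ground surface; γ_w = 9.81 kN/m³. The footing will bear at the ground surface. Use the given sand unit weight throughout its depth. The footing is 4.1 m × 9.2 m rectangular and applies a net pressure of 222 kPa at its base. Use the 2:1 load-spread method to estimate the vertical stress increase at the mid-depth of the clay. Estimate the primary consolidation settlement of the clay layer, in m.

Mid-depth of clay below the ground surface: z = 2.3 + 2.7/2 = 3.65 m.
Total vertical stress at mid-clay: σ_v = 19.5×2.3 + 18.7×1.35 = 70.095 kPa.
Pore pressure: u = 9.81×(3.65 − 0) = 35.806 kPa.
Initial effective stress: σ'_0 = σ_v − u = 70.095 − 35.806 = 34.289 kPa.
Stress increase at mid-clay by the 2:1 spreading method:
Δσ = qBL/((B+z)(L+z)) = 222×4.1×9.2/((4.1+3.65)(9.2+3.65)) = 84.085 kPa
Final effective stress: σ'_f = 34.289 + 84.085 = 118.37 kPa.
σ'_f = 118.37 > σ'_p = 60.8 kPa, so the stress path crosses the preconsolidation pressure — recompression up to σ'_p, then virgin compression beyond:
S_c = H/(1+e₀)·[C_r·log₁₀(σ'_p/σ'_0) + C_c·log₁₀(σ'_f/σ'_p)]
    = 2.7/1.69 × [0.085×log₁₀(60.8/34.289) + 0.27×log₁₀(118.37/60.8)]
    = 1.5976 × [0.021144 + 0.078121] = 0.1586 m

S_c ≈ 0.159 m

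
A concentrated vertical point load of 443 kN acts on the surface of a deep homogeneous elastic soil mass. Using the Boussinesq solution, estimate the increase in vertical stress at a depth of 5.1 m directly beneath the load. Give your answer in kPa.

Boussinesq vertical stress below a point load on an elastic half-space:
Δσ_z = 3P/(2πz²) · [1 + (r/z)²]^(−5/2)
r/z = 0/5.1 = 0; [1+(r/z)²]^(−5/2) = 1.
Δσ_z = 3×443/(2π×5.1²) × 1 = 8.1321 × 1 = 8.132 kPa

Δσ_z ≈ 8.13 kPa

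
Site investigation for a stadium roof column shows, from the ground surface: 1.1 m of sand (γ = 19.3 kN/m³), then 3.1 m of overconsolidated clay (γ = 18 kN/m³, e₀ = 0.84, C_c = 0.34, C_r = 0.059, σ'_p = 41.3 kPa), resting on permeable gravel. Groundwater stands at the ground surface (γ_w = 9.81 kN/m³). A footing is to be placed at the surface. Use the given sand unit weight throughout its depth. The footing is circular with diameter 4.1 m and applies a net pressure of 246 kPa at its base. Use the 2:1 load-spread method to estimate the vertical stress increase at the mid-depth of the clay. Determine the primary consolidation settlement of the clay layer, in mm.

S_c ≈ 277 mm

Mid-depth of clay below the ground surface: z = 1.1 + 3.1/2 = 2.65 m.
Total vertical stress at mid-clay: σ_v = 19.3×1.1 + 18×1.55 = 49.13 kPa.
Pore pressure: u = 9.81×(2.65 − 0) = 25.997 kPa.
Initial effective stress: σ'_0 = σ_v − u = 49.13 − 25.997 = 23.133 kPa.
Stress increase at mid-clay by the 2:1 spreading method:
Δσ ≈ qD²/(D+z)² = 246×4.1²/(4.1+2.65)² = 90.76 kPa
Final effective stress: σ'_f = 23.133 + 90.76 = 113.89 kPa.
σ'_f = 113.89 > σ'_p = 41.3 kPa, so the stress path crosses the preconsolidation pressure — recompression up to σ'_p, then virgin compression beyond:
S_c = H/(1+e₀)·[C_r·log₁₀(σ'_p/σ'_0) + C_c·log₁₀(σ'_f/σ'_p)]
    = 3.1/1.84 × [0.059×log₁₀(41.3/23.133) + 0.34×log₁₀(113.89/41.3)]
    = 1.6848 × [0.014851 + 0.14978] = 0.2774 m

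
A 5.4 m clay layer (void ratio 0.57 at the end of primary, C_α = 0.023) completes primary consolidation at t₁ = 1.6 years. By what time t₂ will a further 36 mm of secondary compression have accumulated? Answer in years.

S_s = C_α·H/(1+e_p)·log₁₀(t₂/t₁) ⇒ log₁₀(t₂/t₁) = S_s·(1+e_p)/(C_α·H).
log₁₀(t₂/t₁) = 0.036 × (1+0.57) / (0.023×5.4) = 0.4551
t₂ = t₁ × 10^0.4551 = 1.6 × 2.851 = 4.562 years

t₂ ≈ 4.56 years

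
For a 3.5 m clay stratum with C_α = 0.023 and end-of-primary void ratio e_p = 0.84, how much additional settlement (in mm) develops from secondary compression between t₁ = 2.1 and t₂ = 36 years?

Secondary compression: S_s = C_α·H/(1+e_p)·log₁₀(t₂/t₁)
S_s = 0.023×3.5/(1+0.84)×log₁₀(36/2.1)
    = 0.04375 × 1.234 = 0.05399 m

S_s ≈ 54 mm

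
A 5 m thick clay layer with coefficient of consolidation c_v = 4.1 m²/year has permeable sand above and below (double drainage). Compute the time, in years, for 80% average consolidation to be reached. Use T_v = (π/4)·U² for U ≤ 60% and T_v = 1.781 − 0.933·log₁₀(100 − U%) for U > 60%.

Drainage path length: H_d = H/2 = 2.5 m (double drainage).
U > 60%: T_v = 1.781 − 0.933·log₁₀(100 − 80) = 0.56714.
t = T_v·H_d²/c_v = 0.56714×2.5²/4.1 = 0.8645 years.

t ≈ 0.865 years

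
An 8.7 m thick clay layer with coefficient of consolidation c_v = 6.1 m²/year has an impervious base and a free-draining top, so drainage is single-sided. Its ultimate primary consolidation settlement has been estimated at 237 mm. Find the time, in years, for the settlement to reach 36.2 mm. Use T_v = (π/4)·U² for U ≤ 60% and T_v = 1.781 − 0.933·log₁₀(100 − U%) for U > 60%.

t ≈ 0.227 years

Drainage path length: H_d = H = 8.7 m (single drainage).
U = S(t)/S_ult = 36.2/237 = 0.1527.
U ≤ 60%: T_v = (π/4)·U² = (π/4)×0.15274² = 0.018324.
t = T_v·H_d²/c_v = 0.018324×8.7²/6.1 = 0.2274 years.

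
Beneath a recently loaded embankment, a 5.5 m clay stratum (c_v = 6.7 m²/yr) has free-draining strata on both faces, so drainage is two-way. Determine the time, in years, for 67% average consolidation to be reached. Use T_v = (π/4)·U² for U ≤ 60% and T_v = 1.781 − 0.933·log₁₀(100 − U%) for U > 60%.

Drainage path length: H_d = H/2 = 2.75 m (double drainage).
U > 60%: T_v = 1.781 − 0.933·log₁₀(100 − 67) = 0.36423.
t = T_v·H_d²/c_v = 0.36423×2.75²/6.7 = 0.4111 years.

t ≈ 0.411 years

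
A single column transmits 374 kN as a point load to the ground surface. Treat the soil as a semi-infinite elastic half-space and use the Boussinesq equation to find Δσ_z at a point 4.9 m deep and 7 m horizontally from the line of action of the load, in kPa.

Δσ_z ≈ 0.461 kPa

Boussinesq vertical stress below a point load on an elastic half-space:
Δσ_z = 3P/(2πz²) · [1 + (r/z)²]^(−5/2)
r/z = 7/4.9 = 1.4286; [1+(r/z)²]^(−5/2) = 0.062019.
Δσ_z = 3×374/(2π×4.9²) × 0.062019 = 7.4374 × 0.062019 = 0.4613 kPa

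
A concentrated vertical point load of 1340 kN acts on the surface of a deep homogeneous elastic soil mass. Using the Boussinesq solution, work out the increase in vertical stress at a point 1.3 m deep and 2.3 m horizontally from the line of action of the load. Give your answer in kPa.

Boussinesq vertical stress below a point load on an elastic half-space:
Δσ_z = 3P/(2πz²) · [1 + (r/z)²]^(−5/2)
r/z = 2.3/1.3 = 1.7692; [1+(r/z)²]^(−5/2) = 0.028846.
Δσ_z = 3×1340/(2π×1.3²) × 0.028846 = 378.58 × 0.028846 = 10.92 kPa

Δσ_z ≈ 10.9 kPa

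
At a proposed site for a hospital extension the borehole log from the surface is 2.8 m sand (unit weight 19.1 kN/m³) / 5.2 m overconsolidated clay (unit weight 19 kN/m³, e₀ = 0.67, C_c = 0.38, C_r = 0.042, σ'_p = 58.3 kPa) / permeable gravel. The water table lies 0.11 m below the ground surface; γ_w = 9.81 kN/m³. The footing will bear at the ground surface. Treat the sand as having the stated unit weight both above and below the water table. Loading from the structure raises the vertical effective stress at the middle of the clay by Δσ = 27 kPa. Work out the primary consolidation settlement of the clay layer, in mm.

S_c ≈ 157 mm

Mid-depth of clay below the ground surface: z = 2.8 + 5.2/2 = 5.4 m.
Total vertical stress at mid-clay: σ_v = 19.1×2.8 + 19×2.6 = 102.88 kPa.
Pore pressure: u = 9.81×(5.4 − 0.11) = 51.895 kPa.
Initial effective stress: σ'_0 = σ_v − u = 102.88 − 51.895 = 50.985 kPa.
Final effective stress: σ'_f = 50.985 + 27 = 77.985 kPa.
σ'_f = 77.985 > σ'_p = 58.3 kPa, so the stress path crosses the preconsolidation pressure — recompression up to σ'_p, then virgin compression beyond:
S_c = H/(1+e₀)·[C_r·log₁₀(σ'_p/σ'_0) + C_c·log₁₀(σ'_f/σ'_p)]
    = 5.2/1.67 × [0.042×log₁₀(58.3/50.985) + 0.38×log₁₀(77.985/58.3)]
    = 3.1138 × [0.0024455 + 0.04801] = 0.1571 m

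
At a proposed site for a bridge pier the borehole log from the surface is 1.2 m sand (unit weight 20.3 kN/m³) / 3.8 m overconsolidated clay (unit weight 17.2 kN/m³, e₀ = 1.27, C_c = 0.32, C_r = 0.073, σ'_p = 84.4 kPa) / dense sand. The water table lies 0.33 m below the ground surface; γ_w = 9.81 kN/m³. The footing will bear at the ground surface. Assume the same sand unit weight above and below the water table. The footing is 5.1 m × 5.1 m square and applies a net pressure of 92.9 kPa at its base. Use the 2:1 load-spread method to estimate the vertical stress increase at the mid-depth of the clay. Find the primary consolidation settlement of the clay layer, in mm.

Mid-depth of clay below the ground surface: z = 1.2 + 3.8/2 = 3.1 m.
Total vertical stress at mid-clay: σ_v = 20.3×1.2 + 17.2×1.9 = 57.04 kPa.
Pore pressure: u = 9.81×(3.1 − 0.33) = 27.174 kPa.
Initial effective stress: σ'_0 = σ_v − u = 57.04 − 27.174 = 29.866 kPa.
Stress increase at mid-clay by the 2:1 spreading method:
Δσ = qBL/((B+z)(L+z)) = 92.9×5.1×5.1/((5.1+3.1)(5.1+3.1)) = 35.936 kPa
Final effective stress: σ'_f = 29.866 + 35.936 = 65.802 kPa.
σ'_f = 65.802 ≤ σ'_p = 84.4 kPa, so the clay remains overconsolidated and only the recompression index applies:
S_c = C_r·H/(1+e₀)·log₁₀(σ'_f/σ'_0) = 0.073×3.8/2.27×log₁₀(65.802/29.866)
    = 0.1222 × 0.34306 = 0.04192 m

S_c ≈ 41.9 mm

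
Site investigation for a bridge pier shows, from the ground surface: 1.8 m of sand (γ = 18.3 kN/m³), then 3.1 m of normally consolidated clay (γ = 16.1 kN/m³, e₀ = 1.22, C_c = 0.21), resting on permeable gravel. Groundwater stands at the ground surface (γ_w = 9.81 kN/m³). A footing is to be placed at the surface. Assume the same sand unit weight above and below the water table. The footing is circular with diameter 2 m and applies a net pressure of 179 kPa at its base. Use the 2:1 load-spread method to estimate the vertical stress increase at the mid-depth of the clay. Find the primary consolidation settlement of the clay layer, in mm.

Mid-depth of clay below the ground surface: z = 1.8 + 3.1/2 = 3.35 m.
Total vertical stress at mid-clay: σ_v = 18.3×1.8 + 16.1×1.55 = 57.895 kPa.
Pore pressure: u = 9.81×(3.35 − 0) = 32.864 kPa.
Initial effective stress: σ'_0 = σ_v − u = 57.895 − 32.864 = 25.031 kPa.
Stress increase at mid-clay by the 2:1 spreading method:
Δσ ≈ qD²/(D+z)² = 179×2²/(2+3.35)² = 25.015 kPa
Final effective stress: σ'_f = σ'_0 + Δσ = 25.031 + 25.015 = 50.046 kPa.
Normally consolidated clay, so the full stress increment lies on the virgin compression line:
S_c = C_c·H/(1+e₀)·log₁₀(σ'_f/σ'_0) = 0.21×3.1/(1+1.22)×log₁₀(50.046/25.031)
    = 0.29324 × 0.30089 = 0.08823 m

S_c ≈ 88.2 mm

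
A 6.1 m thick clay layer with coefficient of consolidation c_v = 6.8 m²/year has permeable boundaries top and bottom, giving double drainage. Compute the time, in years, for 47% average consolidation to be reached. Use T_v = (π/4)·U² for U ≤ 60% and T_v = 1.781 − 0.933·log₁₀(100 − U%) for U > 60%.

Drainage path length: H_d = H/2 = 3.05 m (double drainage).
U ≤ 60%: T_v = (π/4)·U² = (π/4)×0.47² = 0.17349.
t = T_v·H_d²/c_v = 0.17349×3.05²/6.8 = 0.2373 years.

t ≈ 0.237 years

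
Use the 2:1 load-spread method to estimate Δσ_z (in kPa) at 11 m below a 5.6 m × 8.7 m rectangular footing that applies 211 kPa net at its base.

By the 2:1 method the load spreads at 1 horizontal : 2 vertical, so at depth z the loaded area has grown by z in each plan dimension:
Δσ = qBL/((B+z)(L+z)) = 211×5.6×8.7/((5.6+11)(8.7+11)) = 31.435 kPa

Δσ_z ≈ 31.4 kPa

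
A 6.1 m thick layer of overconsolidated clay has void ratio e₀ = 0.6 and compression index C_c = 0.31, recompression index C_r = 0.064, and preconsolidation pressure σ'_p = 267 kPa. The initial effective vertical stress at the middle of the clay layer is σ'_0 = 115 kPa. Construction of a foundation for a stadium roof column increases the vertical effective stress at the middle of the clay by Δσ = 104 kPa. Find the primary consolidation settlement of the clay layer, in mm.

S_c ≈ 68.3 mm

Final effective stress: σ'_f = 115 + 104 = 219 kPa.
σ'_f = 219 ≤ σ'_p = 267 kPa, so the clay remains overconsolidated and only the recompression index applies:
S_c = C_r·H/(1+e₀)·log₁₀(σ'_f/σ'_0) = 0.064×6.1/1.6×log₁₀(219/115)
    = 0.244 × 0.27975 = 0.06826 m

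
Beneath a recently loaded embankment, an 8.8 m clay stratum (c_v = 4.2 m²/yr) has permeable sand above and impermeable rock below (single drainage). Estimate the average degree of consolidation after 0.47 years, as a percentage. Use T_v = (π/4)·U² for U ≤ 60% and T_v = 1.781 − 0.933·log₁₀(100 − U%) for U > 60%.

Drainage path length: H_d = H = 8.8 m (single drainage).
T_v = c_v·t/H_d² = 4.2×0.47/8.8² = 0.025491.
T_v = 0.025491 corresponds to the U ≤ 60% branch:
U = √(4T_v/π) = 0.1802

U ≈ 18 %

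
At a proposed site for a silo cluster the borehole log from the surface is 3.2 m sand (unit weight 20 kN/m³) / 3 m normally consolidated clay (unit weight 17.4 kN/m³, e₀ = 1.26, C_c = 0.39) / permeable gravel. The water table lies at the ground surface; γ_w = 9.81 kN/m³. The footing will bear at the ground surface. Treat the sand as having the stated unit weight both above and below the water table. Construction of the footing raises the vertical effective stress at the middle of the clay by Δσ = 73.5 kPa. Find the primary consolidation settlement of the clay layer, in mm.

S_c ≈ 221 mm

Mid-depth of clay below the ground surface: z = 3.2 + 3/2 = 4.7 m.
Total vertical stress at mid-clay: σ_v = 20×3.2 + 17.4×1.5 = 90.1 kPa.
Pore pressure: u = 9.81×(4.7 − 0) = 46.107 kPa.
Initial effective stress: σ'_0 = σ_v − u = 90.1 − 46.107 = 43.993 kPa.
Final effective stress: σ'_f = σ'_0 + Δσ = 43.993 + 73.5 = 117.49 kPa.
Normally consolidated clay, so the full stress increment lies on the virgin compression line:
S_c = C_c·H/(1+e₀)·log₁₀(σ'_f/σ'_0) = 0.39×3/(1+1.26)×log₁₀(117.49/43.993)
    = 0.5177 × 0.42662 = 0.2209 m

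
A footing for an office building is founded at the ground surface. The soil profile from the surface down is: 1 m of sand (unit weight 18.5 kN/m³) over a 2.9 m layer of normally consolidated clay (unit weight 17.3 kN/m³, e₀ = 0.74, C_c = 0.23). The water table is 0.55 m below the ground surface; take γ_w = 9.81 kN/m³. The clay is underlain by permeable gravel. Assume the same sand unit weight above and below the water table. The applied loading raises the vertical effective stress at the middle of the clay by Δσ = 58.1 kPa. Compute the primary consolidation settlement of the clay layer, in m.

S_c ≈ 0.2 m

Mid-depth of clay below the ground surface: z = 1 + 2.9/2 = 2.45 m.
Total vertical stress at mid-clay: σ_v = 18.5×1 + 17.3×1.45 = 43.585 kPa.
Pore pressure: u = 9.81×(2.45 − 0.55) = 18.639 kPa.
Initial effective stress: σ'_0 = σ_v − u = 43.585 − 18.639 = 24.946 kPa.
Final effective stress: σ'_f = σ'_0 + Δσ = 24.946 + 58.1 = 83.046 kPa.
Normally consolidated clay, so the full stress increment lies on the virgin compression line:
S_c = C_c·H/(1+e₀)·log₁₀(σ'_f/σ'_0) = 0.23×2.9/(1+0.74)×log₁₀(83.046/24.946)
    = 0.38333 × 0.52232 = 0.2002 m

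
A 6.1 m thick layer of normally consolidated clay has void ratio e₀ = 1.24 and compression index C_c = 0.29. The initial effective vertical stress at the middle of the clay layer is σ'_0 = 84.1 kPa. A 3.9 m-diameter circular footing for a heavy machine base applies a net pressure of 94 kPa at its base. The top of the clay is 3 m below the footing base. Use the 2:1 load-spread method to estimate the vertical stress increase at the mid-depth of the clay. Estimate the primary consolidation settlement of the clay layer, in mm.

Mid-depth of clay below the footing base: z = 3 + 6.1/2 = 6.05 m.
Stress increase at mid-clay by the 2:1 spreading method:
Δσ ≈ qD²/(D+z)² = 94×3.9²/(3.9+6.05)² = 14.441 kPa
Final effective stress: σ'_f = σ'_0 + Δσ = 84.1 + 14.441 = 98.541 kPa.
Normally consolidated clay, so the full stress increment lies on the virgin compression line:
S_c = C_c·H/(1+e₀)·log₁₀(σ'_f/σ'_0) = 0.29×6.1/(1+1.24)×log₁₀(98.541/84.1)
    = 0.78973 × 0.068821 = 0.05435 m

S_c ≈ 54.4 mm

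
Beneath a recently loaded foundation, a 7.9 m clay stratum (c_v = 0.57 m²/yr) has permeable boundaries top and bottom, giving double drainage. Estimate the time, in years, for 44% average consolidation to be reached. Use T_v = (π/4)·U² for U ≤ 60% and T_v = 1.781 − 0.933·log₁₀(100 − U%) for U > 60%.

t ≈ 4.16 years

Drainage path length: H_d = H/2 = 3.95 m (double drainage).
U ≤ 60%: T_v = (π/4)·U² = (π/4)×0.44² = 0.15205.
t = T_v·H_d²/c_v = 0.15205×3.95²/0.57 = 4.162 years.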